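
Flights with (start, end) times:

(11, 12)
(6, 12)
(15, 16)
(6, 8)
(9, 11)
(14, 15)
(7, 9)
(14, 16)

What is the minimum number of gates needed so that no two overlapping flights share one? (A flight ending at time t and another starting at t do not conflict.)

3

starts: [6, 6, 7, 9, 11, 14, 14, 15]
ends:   [8, 9, 11, 12, 12, 15, 16, 16]
s6→1 s6→2 s7→3  — peak 3.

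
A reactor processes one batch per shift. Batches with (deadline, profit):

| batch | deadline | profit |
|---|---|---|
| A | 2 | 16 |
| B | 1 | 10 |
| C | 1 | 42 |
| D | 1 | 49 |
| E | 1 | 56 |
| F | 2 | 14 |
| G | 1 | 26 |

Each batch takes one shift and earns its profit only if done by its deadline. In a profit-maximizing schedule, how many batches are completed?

Take jobs in profit order; each goes to the latest open slot no later than its deadline.
By profit: E(d1,56), D(d1,49), C(d1,42), G(d1,26), A(d2,16), F(d2,14), B(d1,10)
E→slot 1; D skipped; C skipped; G skipped; A→slot 2; F skipped; B skipped.
2 of 7 scheduled.

2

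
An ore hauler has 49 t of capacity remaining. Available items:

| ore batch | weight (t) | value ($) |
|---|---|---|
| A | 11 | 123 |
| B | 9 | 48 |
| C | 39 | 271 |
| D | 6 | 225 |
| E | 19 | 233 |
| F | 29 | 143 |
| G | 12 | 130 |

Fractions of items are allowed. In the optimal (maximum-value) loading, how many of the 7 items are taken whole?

4

Greedy by value/weight ratio, highest first.
Ratios (sorted): D 37.50, E 12.26, A 11.18, G 10.83, C 6.95, B 5.33, F 4.93
take D (6 @ 225); take E (19 @ 233); take A (11 @ 123); take G (12 @ 130); take 1/39 of C → 6.95. Capacity used 49/49.
4 item(s) taken whole; one partial (take 1/39 of C).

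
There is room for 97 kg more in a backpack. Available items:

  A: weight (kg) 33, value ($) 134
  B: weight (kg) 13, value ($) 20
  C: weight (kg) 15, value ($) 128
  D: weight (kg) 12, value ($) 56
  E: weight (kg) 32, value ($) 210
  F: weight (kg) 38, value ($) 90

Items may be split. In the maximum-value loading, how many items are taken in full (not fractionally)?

4

Ratios (sorted): C 8.53, E 6.56, D 4.67, A 4.06, F 2.37, B 1.54
take C (15 @ 128); take E (32 @ 210); take D (12 @ 56); take A (33 @ 134); take 5/38 of F → 11.84. Capacity used 97/97.
4 item(s) taken whole; one partial (take 5/38 of F).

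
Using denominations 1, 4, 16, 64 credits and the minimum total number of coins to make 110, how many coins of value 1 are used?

2

Use the largest denomination that fits, subtract, and repeat.
110 − 1×64→46 − 2×16→14 − 3×4→2 − 2×1→0
Count of 1: 2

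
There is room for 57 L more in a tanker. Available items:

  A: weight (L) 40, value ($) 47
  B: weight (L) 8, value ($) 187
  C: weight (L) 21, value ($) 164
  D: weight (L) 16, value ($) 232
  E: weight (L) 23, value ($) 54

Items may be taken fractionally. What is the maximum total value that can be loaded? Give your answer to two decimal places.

Order: B (187/8=23.38) > D (232/16=14.50) > C (164/21=7.81) > E (54/23=2.35) > A (47/40=1.18)
Fill: take B (8 @ 187) → take D (16 @ 232) → take C (21 @ 164) → take 12/23 of E → 28.17; 57/57 used.
Total value = 611.17

611.17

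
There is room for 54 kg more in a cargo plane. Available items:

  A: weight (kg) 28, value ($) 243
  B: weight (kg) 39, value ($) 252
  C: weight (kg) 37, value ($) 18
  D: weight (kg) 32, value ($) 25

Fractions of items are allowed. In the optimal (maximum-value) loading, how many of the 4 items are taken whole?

1

Greedy by value/weight ratio, highest first.
Order: A (243/28=8.68) > B (252/39=6.46) > D (25/32=0.78) > C (18/37=0.49)
Fill: take A (28 @ 243) → take 26/39 of B → 168.00; 54/54 used.
1 item(s) taken whole; one partial (take 26/39 of B).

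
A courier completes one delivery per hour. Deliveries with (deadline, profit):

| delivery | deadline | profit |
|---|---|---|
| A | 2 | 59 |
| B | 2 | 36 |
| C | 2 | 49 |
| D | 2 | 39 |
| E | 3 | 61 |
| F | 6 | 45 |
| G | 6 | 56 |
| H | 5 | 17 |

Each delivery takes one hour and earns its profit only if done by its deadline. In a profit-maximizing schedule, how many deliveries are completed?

6

By profit: E(d3,61), A(d2,59), G(d6,56), C(d2,49), F(d6,45), D(d2,39), B(d2,36), H(d5,17)
E→slot 3; A→slot 2; G→slot 6; C→slot 1; F→slot 5; D skipped; B skipped; H→slot 4.
6 of 8 scheduled.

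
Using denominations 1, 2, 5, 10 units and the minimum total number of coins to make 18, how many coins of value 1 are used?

1

Greedy: take as many of the largest coin as possible, then repeat with the remainder.
18 = 1×10 + 1×5 + 1×2 + 1×1
Count of 1: 1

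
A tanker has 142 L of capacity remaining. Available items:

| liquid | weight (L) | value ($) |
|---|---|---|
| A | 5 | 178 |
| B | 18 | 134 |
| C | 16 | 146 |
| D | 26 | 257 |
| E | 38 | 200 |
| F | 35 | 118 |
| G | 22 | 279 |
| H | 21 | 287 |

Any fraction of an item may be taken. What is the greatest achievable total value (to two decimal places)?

1459.95

Ratios (sorted): A 35.60, H 13.67, G 12.68, D 9.88, C 9.12, B 7.44, E 5.26, F 3.37
take A (5 @ 178); take H (21 @ 287); take G (22 @ 279); take D (26 @ 257); take C (16 @ 146); take B (18 @ 134); take 34/38 of E → 178.95. Capacity used 142/142.
Total value = 1459.95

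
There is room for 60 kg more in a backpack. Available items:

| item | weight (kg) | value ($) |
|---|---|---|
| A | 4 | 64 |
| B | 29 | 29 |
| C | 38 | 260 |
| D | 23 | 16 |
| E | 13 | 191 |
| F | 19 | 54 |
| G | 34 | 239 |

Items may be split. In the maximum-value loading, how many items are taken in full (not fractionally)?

Order: A (64/4=16.00) > E (191/13=14.69) > G (239/34=7.03) > C (260/38=6.84) > F (54/19=2.84) > B (29/29=1.00) > D (16/23=0.70)
Fill: take A (4 @ 64) → take E (13 @ 191) → take G (34 @ 239) → take 9/38 of C → 61.58; 60/60 used.
3 item(s) taken whole; one partial (take 9/38 of C).

3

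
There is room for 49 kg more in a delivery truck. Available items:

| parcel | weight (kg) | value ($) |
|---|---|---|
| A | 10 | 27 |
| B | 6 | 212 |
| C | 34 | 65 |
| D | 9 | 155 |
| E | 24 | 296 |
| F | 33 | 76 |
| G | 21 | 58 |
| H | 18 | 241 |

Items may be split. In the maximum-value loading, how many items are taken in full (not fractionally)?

Order: B (212/6=35.33) > D (155/9=17.22) > H (241/18=13.39) > E (296/24=12.33) > G (58/21=2.76) > A (27/10=2.70) > F (76/33=2.30) > C (65/34=1.91)
Fill: take B (6 @ 212) → take D (9 @ 155) → take H (18 @ 241) → take 16/24 of E → 197.33; 49/49 used.
3 item(s) taken whole; one partial (take 16/24 of E).

3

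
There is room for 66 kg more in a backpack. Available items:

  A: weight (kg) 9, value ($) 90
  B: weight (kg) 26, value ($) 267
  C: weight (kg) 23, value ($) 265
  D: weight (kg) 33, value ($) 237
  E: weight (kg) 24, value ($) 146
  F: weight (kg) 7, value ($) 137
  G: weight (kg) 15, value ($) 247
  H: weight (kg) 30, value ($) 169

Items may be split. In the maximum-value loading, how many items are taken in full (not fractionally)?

3

Greedy by value/weight ratio, highest first.
Order: F (137/7=19.57) > G (247/15=16.47) > C (265/23=11.52) > B (267/26=10.27) > A (90/9=10.00) > D (237/33=7.18) > E (146/24=6.08) > H (169/30=5.63)
Fill: take F (7 @ 137) → take G (15 @ 247) → take C (23 @ 265) → take 21/26 of B → 215.65; 66/66 used.
3 item(s) taken whole; one partial (take 21/26 of B).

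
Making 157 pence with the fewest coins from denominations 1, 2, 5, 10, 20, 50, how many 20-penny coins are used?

157 − 3×50→7 − 1×5→2 − 1×2→0
Count of 20: 0

0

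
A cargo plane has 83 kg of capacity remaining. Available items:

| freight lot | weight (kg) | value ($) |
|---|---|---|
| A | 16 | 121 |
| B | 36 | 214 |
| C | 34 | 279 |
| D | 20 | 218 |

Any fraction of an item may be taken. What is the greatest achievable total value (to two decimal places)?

Sort by value per unit weight and fill in that order.
Order: D (218/20=10.90) > C (279/34=8.21) > A (121/16=7.56) > B (214/36=5.94)
Fill: take D (20 @ 218) → take C (34 @ 279) → take A (16 @ 121) → take 13/36 of B → 77.28; 83/83 used.
Total value = 695.28

695.28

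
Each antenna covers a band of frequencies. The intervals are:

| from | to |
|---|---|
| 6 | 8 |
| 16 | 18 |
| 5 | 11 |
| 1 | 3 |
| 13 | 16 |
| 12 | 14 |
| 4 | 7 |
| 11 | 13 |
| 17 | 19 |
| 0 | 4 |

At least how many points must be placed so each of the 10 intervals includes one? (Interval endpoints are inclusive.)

By right end: [1,3]  [0,4]  [4,7]  [6,8]  [5,11]  [11,13]  [12,14]  [13,16]  [16,18]  [17,19]
[1,3] uncovered → point at 3; [4,7] uncovered → point at 7; [11,13] uncovered → point at 13; [16,18] uncovered → point at 18.
Points: 3, 7, 13, 18 (4 total).

4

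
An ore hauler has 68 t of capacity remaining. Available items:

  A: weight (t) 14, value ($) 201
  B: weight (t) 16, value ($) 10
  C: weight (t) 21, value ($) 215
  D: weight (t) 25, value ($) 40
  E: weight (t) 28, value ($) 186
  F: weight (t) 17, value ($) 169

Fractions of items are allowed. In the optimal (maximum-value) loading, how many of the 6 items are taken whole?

3

Sort by value per unit weight and fill in that order.
Order: A (201/14=14.36) > C (215/21=10.24) > F (169/17=9.94) > E (186/28=6.64) > D (40/25=1.60) > B (10/16=0.62)
Fill: take A (14 @ 201) → take C (21 @ 215) → take F (17 @ 169) → take 16/28 of E → 106.29; 68/68 used.
3 item(s) taken whole; one partial (take 16/28 of E).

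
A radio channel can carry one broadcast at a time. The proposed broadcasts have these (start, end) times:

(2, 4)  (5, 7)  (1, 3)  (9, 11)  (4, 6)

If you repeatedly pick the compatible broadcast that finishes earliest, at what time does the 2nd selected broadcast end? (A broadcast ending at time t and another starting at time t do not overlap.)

6

Sorted by end: (1,3)  (2,4)  (4,6)  (5,7)  (9,11)
take (1,3); take (4,6); skip (5,7); take (9,11).
Selected: (1,3) (4,6) (9,11)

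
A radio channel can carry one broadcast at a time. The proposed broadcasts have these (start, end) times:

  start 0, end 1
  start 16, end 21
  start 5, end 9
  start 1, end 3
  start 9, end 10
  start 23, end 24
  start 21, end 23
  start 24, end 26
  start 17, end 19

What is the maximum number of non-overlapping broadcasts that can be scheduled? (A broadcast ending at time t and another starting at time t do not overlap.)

8

Order by finish time; keep every interval that doesn't clash with the previous kept one.
Sorted by end: (0,1)  (1,3)  (5,9)  (9,10)  (17,19)  (16,21)  (21,23)  (23,24)  (24,26)
take (0,1); take (1,3); take (5,9); take (9,10); take (17,19); skip (16,21); take (21,23); take (23,24); take (24,26).
Selected 8 broadcasts.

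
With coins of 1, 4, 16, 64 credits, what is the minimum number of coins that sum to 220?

7

Greedy: take as many of the largest coin as possible, then repeat with the remainder.
220 = 3×64 + 1×16 + 3×4
Total coins = 3 + 1 + 3 = 7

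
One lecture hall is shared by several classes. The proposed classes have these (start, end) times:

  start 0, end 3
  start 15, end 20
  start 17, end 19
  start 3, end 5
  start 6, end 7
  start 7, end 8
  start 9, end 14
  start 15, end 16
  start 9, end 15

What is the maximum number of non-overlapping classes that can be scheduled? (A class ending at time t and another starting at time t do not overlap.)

7

Sort by end time and greedily take each interval whose start is ≥ the last chosen end.
By end time: (0,3), (3,5), (6,7), (7,8), (9,14), (9,15), (15,16), (17,19), (15,20).
Pick (0,3); next start ≥ 3 → (3,5); next start ≥ 5 → (6,7); next start ≥ 7 → (7,8); next start ≥ 8 → (9,14); next start ≥ 14 → (15,16); next start ≥ 16 → (17,19).
Selected 7 classes.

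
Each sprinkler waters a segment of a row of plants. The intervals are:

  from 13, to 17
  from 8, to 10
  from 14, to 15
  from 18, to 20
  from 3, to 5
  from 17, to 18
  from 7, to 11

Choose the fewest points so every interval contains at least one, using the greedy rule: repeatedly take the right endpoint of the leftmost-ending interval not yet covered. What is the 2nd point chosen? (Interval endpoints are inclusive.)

10

Process intervals by earliest right end; each time one isn't hit yet, stab at its right endpoint.
By right end: [3,5]  [8,10]  [7,11]  [14,15]  [13,17]  [17,18]  [18,20]
[3,5] uncovered → point at 5; [8,10] uncovered → point at 10; [14,15] uncovered → point at 15; [17,18] uncovered → point at 18.
Points: 5, 10, 15, 18 (4 total).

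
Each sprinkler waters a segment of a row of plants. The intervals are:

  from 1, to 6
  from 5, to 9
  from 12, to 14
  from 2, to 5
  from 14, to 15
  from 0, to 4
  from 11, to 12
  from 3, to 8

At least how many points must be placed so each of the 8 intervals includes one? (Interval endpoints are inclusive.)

Sorted: [0,4] [2,5] [1,6] [3,8] [5,9] [11,12] [12,14] [14,15]
{[0,4],[2,5],[1,6],[3,8]} hit by 4; {[5,9]} hit by 9; {[11,12],[12,14]} hit by 12; {[14,15]} hit by 15.
Points: 4, 9, 12, 15 (4 total).

4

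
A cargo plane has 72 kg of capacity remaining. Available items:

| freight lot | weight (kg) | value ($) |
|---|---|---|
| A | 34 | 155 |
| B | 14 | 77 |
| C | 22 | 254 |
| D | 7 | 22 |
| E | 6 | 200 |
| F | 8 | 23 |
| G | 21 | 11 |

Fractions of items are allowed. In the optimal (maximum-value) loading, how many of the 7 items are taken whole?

3

Order: E (200/6=33.33) > C (254/22=11.55) > B (77/14=5.50) > A (155/34=4.56) > D (22/7=3.14) > F (23/8=2.88) > G (11/21=0.52)
Fill: take E (6 @ 200) → take C (22 @ 254) → take B (14 @ 77) → take 30/34 of A → 136.76; 72/72 used.
3 item(s) taken whole; one partial (take 30/34 of A).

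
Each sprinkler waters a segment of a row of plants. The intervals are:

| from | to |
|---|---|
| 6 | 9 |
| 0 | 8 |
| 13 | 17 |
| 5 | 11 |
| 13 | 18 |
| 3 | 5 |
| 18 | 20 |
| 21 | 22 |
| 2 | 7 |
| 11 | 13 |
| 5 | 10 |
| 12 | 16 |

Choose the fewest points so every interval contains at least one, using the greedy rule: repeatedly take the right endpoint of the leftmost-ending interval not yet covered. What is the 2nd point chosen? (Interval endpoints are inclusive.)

9

Process intervals by earliest right end; each time one isn't hit yet, stab at its right endpoint.
By right end: [3,5]  [2,7]  [0,8]  [6,9]  [5,10]  [5,11]  [11,13]  [12,16]  [13,17]  [13,18]  [18,20]  [21,22]
[3,5] uncovered → point at 5; [6,9] uncovered → point at 9; [11,13] uncovered → point at 13; [18,20] uncovered → point at 20; [21,22] uncovered → point at 22.
Points: 5, 9, 13, 20, 22 (5 total).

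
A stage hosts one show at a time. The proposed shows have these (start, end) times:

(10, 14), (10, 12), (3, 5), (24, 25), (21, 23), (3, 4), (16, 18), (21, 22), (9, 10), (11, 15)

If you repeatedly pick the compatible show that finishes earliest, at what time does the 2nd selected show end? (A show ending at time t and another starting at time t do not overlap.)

Sorted by end: (3,4)  (3,5)  (9,10)  (10,12)  (10,14)  (11,15)  (16,18)  (21,22)  (21,23)  (24,25)
take (3,4); take (9,10); take (10,12); skip (10,14); skip (11,15); take (16,18); take (21,22); take (24,25).
Selected: (3,4) (9,10) (10,12) (16,18) (21,22) (24,25)

10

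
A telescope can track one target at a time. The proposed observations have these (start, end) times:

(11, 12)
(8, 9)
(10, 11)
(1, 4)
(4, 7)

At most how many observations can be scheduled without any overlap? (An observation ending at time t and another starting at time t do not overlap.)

Greedy by earliest finish: after sorting by end time, pick each interval compatible with the last pick.
Sorted by end: (1,4)  (4,7)  (8,9)  (10,11)  (11,12)
take (1,4); take (4,7); take (8,9); take (10,11); take (11,12).
Selected 5 observations.

5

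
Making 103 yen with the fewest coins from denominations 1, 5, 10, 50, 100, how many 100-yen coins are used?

Greedy: take as many of the largest coin as possible, then repeat with the remainder.
103 = 1×100 + 3×1
Count of 100: 1

1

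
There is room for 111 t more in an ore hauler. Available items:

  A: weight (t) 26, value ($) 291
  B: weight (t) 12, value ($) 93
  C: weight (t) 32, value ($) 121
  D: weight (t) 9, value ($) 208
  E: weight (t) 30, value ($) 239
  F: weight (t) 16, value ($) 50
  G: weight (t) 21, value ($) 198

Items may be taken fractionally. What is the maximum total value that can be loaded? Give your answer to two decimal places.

1078.16

Greedy by value/weight ratio, highest first.
Order: D (208/9=23.11) > A (291/26=11.19) > G (198/21=9.43) > E (239/30=7.97) > B (93/12=7.75) > C (121/32=3.78) > F (50/16=3.12)
Fill: take D (9 @ 208) → take A (26 @ 291) → take G (21 @ 198) → take E (30 @ 239) → take B (12 @ 93) → take 13/32 of C → 49.16; 111/111 used.
Total value = 1078.16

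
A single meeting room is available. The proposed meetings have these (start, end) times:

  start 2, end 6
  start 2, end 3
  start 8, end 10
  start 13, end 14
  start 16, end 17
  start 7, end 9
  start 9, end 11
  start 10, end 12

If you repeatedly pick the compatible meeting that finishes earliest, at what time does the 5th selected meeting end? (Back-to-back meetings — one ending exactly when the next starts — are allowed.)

Sorted by end: (2,3)  (2,6)  (7,9)  (8,10)  (9,11)  (10,12)  (13,14)  (16,17)
take (2,3); take (7,9); skip (8,10); take (9,11); skip (10,12); take (13,14); take (16,17).
Selected: (2,3) (7,9) (9,11) (13,14) (16,17)

17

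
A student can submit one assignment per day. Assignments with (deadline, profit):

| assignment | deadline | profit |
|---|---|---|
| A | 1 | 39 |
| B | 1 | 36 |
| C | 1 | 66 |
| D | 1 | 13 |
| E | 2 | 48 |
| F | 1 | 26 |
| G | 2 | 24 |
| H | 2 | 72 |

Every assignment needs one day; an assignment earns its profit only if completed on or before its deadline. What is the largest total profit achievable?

Take jobs in profit order; each goes to the latest open slot no later than its deadline.
Profit order: H=72 C=66 E=48 A=39 B=36 F=26 G=24 D=13
Assign: H→slot 2, C→slot 1, E skipped, A skipped, B skipped, F skipped, G skipped, D skipped.
Slots: [1:C] [2:H]
Profit = 66 + 72 = 138

138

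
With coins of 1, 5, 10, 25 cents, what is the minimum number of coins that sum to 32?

Use the largest denomination that fits, subtract, and repeat.
32 − 1×25→7 − 1×5→2 − 2×1→0
Total coins = 1 + 1 + 2 = 4

4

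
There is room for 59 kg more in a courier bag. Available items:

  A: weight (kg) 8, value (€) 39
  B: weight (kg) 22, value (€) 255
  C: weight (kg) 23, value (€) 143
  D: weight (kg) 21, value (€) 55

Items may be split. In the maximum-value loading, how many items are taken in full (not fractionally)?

3

Order: B (255/22=11.59) > C (143/23=6.22) > A (39/8=4.88) > D (55/21=2.62)
Fill: take B (22 @ 255) → take C (23 @ 143) → take A (8 @ 39) → take 6/21 of D → 15.71; 59/59 used.
3 item(s) taken whole; one partial (take 6/21 of D).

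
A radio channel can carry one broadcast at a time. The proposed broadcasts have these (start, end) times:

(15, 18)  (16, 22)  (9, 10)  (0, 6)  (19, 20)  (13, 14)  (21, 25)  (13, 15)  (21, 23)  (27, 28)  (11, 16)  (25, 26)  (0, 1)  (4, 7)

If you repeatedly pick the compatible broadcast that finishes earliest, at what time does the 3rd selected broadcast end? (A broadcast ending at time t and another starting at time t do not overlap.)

10

Sort by end time and greedily take each interval whose start is ≥ the last chosen end.
By end time: (0,1), (0,6), (4,7), (9,10), (13,14), (13,15), (11,16), (15,18), (19,20), (16,22), (21,23), (21,25), (25,26), (27,28).
Pick (0,1); next start ≥ 1 → (4,7); next start ≥ 7 → (9,10); next start ≥ 10 → (13,14); next start ≥ 14 → (15,18); next start ≥ 18 → (19,20); next start ≥ 20 → (21,23); next start ≥ 23 → (25,26); next start ≥ 26 → (27,28).
Selected: (0,1) (4,7) (9,10) (13,14) (15,18) (19,20) (21,23) (25,26) (27,28)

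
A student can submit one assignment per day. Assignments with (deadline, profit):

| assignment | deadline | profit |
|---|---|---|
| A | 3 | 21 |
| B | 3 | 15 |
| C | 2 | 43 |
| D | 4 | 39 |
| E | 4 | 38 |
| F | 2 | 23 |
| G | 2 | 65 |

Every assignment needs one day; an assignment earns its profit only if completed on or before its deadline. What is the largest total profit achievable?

Sort by profit descending; place each in the latest free slot ≤ its deadline.
Profit order: G=65 C=43 D=39 E=38 F=23 A=21 B=15
Assign: G→slot 2, C→slot 1, D→slot 4, E→slot 3, F skipped, A skipped, B skipped.
Slots: [1:C] [2:G] [3:E] [4:D]
Profit = 43 + 65 + 38 + 39 = 185

185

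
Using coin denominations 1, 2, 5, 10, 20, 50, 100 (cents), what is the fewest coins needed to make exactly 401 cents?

Use the largest denomination that fits, subtract, and repeat.
401 − 4×100→1 − 1×1→0
Total coins = 4 + 1 = 5

5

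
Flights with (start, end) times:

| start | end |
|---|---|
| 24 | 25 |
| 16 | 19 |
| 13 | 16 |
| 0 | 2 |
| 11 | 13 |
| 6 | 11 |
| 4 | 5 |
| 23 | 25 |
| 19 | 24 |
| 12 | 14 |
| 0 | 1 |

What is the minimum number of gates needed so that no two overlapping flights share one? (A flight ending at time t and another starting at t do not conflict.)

The answer is the maximum number of intervals overlapping at any instant.
Events (time:±→running): 0:+→1 0:+→2 … peak 2.

2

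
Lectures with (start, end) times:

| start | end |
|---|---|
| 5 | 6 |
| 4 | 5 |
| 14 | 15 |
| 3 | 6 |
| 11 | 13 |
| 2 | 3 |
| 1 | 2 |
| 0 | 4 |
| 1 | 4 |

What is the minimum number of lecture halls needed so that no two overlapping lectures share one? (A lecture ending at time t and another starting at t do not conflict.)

starts: [0, 1, 1, 2, 3, 4, 5, 11, 14]
ends:   [2, 3, 4, 4, 5, 6, 6, 13, 15]
s0→1 s1→2 s1→3  — peak 3.

3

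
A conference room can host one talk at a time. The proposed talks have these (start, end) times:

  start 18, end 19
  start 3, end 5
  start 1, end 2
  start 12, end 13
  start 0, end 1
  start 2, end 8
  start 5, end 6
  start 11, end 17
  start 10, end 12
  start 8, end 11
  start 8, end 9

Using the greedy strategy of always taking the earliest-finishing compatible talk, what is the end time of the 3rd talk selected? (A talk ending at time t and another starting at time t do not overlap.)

Greedy by earliest finish: after sorting by end time, pick each interval compatible with the last pick.
Sorted by end: (0,1)  (1,2)  (3,5)  (5,6)  (2,8)  (8,9)  (8,11)  (10,12)  (12,13)  (11,17)  (18,19)
take (0,1); take (1,2); take (3,5); take (5,6); skip (2,8); take (8,9); skip (8,11); take (10,12); take (12,13); skip (11,17); take (18,19).
Selected: (0,1) (1,2) (3,5) (5,6) (8,9) (10,12) (12,13) (18,19)

5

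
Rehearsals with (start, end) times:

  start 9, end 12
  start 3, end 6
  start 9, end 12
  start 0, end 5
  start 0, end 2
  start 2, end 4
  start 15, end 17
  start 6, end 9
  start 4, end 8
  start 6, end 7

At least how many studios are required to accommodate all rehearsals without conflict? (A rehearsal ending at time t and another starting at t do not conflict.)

3

The answer is the maximum number of intervals overlapping at any instant.
starts: [0, 0, 2, 3, 4, 6, 6, 9, 9, 15]
ends:   [2, 4, 5, 6, 7, 8, 9, 12, 12, 17]
s0→1 s0→2 e2→1 s2→2 s3→3  — peak 3.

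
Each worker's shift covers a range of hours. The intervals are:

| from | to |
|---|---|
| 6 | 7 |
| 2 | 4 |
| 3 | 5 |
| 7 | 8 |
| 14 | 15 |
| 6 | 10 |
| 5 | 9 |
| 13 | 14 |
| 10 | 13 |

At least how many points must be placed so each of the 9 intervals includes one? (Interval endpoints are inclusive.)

4

Process intervals by earliest right end; each time one isn't hit yet, stab at its right endpoint.
By right end: [2,4]  [3,5]  [6,7]  [7,8]  [5,9]  [6,10]  [10,13]  [13,14]  [14,15]
[2,4] uncovered → point at 4; [6,7] uncovered → point at 7; [10,13] uncovered → point at 13; [14,15] uncovered → point at 15.
Points: 4, 7, 13, 15 (4 total).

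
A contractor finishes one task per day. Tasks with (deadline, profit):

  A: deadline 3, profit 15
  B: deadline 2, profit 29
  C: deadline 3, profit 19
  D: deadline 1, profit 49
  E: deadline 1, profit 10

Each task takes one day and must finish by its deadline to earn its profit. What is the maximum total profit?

97

By profit: D(d1,49), B(d2,29), C(d3,19), A(d3,15), E(d1,10)
D→slot 1; B→slot 2; C→slot 3; A skipped; E skipped.
Profit = 49 + 29 + 19 = 97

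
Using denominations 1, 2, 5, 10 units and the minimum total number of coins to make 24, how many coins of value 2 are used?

2

Greedy: take as many of the largest coin as possible, then repeat with the remainder.
24 = 2×10 + 2×2
Count of 2: 2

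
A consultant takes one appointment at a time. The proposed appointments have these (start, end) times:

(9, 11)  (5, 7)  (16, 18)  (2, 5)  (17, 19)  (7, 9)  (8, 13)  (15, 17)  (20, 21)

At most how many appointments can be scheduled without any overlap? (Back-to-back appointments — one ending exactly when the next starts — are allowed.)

Sorted by end: (2,5)  (5,7)  (7,9)  (9,11)  (8,13)  (15,17)  (16,18)  (17,19)  (20,21)
take (2,5); take (5,7); take (7,9); take (9,11); skip (8,13); take (15,17); take (17,19); take (20,21).
Selected 7 appointments.

7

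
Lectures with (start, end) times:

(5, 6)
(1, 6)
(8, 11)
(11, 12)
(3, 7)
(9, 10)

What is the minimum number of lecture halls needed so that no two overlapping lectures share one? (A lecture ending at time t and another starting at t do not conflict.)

starts: [1, 3, 5, 8, 9, 11]
ends:   [6, 6, 7, 10, 11, 12]
s1→1 s3→2 s5→3  — peak 3.

3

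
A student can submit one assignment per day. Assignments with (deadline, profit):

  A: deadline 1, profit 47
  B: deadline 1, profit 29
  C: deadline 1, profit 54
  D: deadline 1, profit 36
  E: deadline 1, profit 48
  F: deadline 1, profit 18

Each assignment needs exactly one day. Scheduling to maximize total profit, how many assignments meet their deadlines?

Sort by profit descending; place each in the latest free slot ≤ its deadline.
Profit order: C=54 E=48 A=47 D=36 B=29 F=18
Assign: C→slot 1, E skipped, A skipped, D skipped, B skipped, F skipped.
Slots: [1:C]
1 of 6 scheduled.

1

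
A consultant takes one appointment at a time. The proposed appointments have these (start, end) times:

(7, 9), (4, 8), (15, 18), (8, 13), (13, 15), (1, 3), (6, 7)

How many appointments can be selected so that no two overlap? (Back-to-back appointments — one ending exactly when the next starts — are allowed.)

Greedy by earliest finish: after sorting by end time, pick each interval compatible with the last pick.
Sorted by end: (1,3)  (6,7)  (4,8)  (7,9)  (8,13)  (13,15)  (15,18)
take (1,3); take (6,7); skip (4,8); take (7,9); skip (8,13); take (13,15); take (15,18).
Selected 5 appointments.

5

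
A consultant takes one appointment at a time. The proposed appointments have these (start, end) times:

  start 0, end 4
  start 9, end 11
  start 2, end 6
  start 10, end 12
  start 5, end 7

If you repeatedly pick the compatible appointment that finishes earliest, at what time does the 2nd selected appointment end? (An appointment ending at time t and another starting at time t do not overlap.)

Greedy by earliest finish: after sorting by end time, pick each interval compatible with the last pick.
Sorted by end: (0,4)  (2,6)  (5,7)  (9,11)  (10,12)
take (0,4); take (5,7); take (9,11).
Selected: (0,4) (5,7) (9,11)

7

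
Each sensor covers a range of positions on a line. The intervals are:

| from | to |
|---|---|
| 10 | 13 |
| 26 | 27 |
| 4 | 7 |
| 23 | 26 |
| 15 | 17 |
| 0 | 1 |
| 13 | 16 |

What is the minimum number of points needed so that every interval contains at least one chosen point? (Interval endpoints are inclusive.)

Process intervals by earliest right end; each time one isn't hit yet, stab at its right endpoint.
Sorted: [0,1] [4,7] [10,13] [13,16] [15,17] [23,26] [26,27]
{[0,1]} hit by 1; {[4,7]} hit by 7; {[10,13],[13,16]} hit by 13; {[15,17]} hit by 17; {[23,26],[26,27]} hit by 26.
Points: 1, 7, 13, 17, 26 (5 total).

5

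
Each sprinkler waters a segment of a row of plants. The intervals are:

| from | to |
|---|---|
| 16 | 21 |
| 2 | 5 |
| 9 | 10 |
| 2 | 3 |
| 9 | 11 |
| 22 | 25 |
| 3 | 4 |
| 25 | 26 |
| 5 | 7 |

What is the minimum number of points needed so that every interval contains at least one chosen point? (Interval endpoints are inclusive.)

Sorted: [2,3] [3,4] [2,5] [5,7] [9,10] [9,11] [16,21] [22,25] [25,26]
{[2,3],[3,4],[2,5]} hit by 3; {[5,7]} hit by 7; {[9,10],[9,11]} hit by 10; {[16,21]} hit by 21; {[22,25],[25,26]} hit by 25.
Points: 3, 7, 10, 21, 25 (5 total).

5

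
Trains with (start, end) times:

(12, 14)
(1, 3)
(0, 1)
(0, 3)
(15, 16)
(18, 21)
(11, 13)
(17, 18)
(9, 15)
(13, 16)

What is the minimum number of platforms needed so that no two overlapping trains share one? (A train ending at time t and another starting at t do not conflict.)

3

starts: [0, 0, 1, 9, 11, 12, 13, 15, 17, 18]
ends:   [1, 3, 3, 13, 14, 15, 16, 16, 18, 21]
s0→1 s0→2 e1→1 s1→2 e3→1 e3→0 s9→1 s11→2 s12→3  — peak 3.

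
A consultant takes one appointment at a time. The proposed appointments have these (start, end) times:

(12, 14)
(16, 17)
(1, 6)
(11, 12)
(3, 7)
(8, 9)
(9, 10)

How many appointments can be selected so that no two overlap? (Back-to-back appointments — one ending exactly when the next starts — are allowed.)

By end time: (1,6), (3,7), (8,9), (9,10), (11,12), (12,14), (16,17).
Pick (1,6); next start ≥ 6 → (8,9); next start ≥ 9 → (9,10); next start ≥ 10 → (11,12); next start ≥ 12 → (12,14); next start ≥ 14 → (16,17).
Selected 6 appointments.

6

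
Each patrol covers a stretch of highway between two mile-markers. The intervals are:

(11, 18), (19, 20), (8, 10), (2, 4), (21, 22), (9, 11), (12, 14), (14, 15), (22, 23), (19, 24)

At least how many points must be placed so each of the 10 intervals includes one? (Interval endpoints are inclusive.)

Process intervals by earliest right end; each time one isn't hit yet, stab at its right endpoint.
By right end: [2,4]  [8,10]  [9,11]  [12,14]  [14,15]  [11,18]  [19,20]  [21,22]  [22,23]  [19,24]
[2,4] uncovered → point at 4; [8,10] uncovered → point at 10; [12,14] uncovered → point at 14; [19,20] uncovered → point at 20; [21,22] uncovered → point at 22.
Points: 4, 10, 14, 20, 22 (5 total).

5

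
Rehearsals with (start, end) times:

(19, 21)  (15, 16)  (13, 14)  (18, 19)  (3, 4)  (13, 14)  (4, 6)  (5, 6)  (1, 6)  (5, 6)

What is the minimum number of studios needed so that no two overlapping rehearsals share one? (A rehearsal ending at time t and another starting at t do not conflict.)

4

Events (time:±→running): 1:+→1 3:+→2 4:-→1 4:+→2 5:+→3 5:+→4 … peak 4.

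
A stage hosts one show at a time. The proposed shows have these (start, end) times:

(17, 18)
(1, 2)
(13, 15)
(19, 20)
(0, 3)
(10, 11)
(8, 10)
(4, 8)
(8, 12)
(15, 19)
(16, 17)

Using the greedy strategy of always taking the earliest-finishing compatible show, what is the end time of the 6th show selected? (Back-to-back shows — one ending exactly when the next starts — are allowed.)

Order by finish time; keep every interval that doesn't clash with the previous kept one.
Sorted by end: (1,2)  (0,3)  (4,8)  (8,10)  (10,11)  (8,12)  (13,15)  (16,17)  (17,18)  (15,19)  (19,20)
take (1,2); take (4,8); take (8,10); take (10,11); take (13,15); take (16,17); take (17,18); skip (15,19); take (19,20).
Selected: (1,2) (4,8) (8,10) (10,11) (13,15) (16,17) (17,18) (19,20)

17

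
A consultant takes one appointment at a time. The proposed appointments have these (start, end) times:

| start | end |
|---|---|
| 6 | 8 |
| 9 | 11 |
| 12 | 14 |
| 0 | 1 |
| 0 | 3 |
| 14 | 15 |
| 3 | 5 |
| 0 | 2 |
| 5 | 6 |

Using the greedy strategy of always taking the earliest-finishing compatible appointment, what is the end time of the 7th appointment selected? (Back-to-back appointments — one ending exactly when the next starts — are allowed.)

Order by finish time; keep every interval that doesn't clash with the previous kept one.
By end time: (0,1), (0,2), (0,3), (3,5), (5,6), (6,8), (9,11), (12,14), (14,15).
Pick (0,1); next start ≥ 1 → (3,5); next start ≥ 5 → (5,6); next start ≥ 6 → (6,8); next start ≥ 8 → (9,11); next start ≥ 11 → (12,14); next start ≥ 14 → (14,15).
Selected: (0,1) (3,5) (5,6) (6,8) (9,11) (12,14) (14,15)

15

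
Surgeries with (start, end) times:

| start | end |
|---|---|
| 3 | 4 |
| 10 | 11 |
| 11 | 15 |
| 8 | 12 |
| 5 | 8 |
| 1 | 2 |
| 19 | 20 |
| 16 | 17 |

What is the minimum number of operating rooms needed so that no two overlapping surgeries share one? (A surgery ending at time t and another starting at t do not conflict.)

2

starts: [1, 3, 5, 8, 10, 11, 16, 19]
ends:   [2, 4, 8, 11, 12, 15, 17, 20]
s1→1 e2→0 s3→1 e4→0 s5→1 e8→0 s8→1 s10→2  — peak 2.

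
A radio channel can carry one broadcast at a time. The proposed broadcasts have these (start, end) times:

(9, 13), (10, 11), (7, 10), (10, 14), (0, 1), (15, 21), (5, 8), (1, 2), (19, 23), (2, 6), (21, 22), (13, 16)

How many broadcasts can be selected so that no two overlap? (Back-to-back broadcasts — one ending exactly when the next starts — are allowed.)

Order by finish time; keep every interval that doesn't clash with the previous kept one.
By end time: (0,1), (1,2), (2,6), (5,8), (7,10), (10,11), (9,13), (10,14), (13,16), (15,21), (21,22), (19,23).
Pick (0,1); next start ≥ 1 → (1,2); next start ≥ 2 → (2,6); next start ≥ 6 → (7,10); next start ≥ 10 → (10,11); next start ≥ 11 → (13,16); next start ≥ 16 → (21,22).
Selected 7 broadcasts.

7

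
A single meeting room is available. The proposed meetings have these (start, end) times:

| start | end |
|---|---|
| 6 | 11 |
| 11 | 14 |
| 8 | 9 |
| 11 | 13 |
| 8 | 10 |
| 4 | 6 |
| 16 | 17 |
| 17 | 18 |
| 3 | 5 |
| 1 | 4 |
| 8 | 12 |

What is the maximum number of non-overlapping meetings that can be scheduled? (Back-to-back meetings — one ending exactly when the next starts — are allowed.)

6

Sorted by end: (1,4)  (3,5)  (4,6)  (8,9)  (8,10)  (6,11)  (8,12)  (11,13)  (11,14)  (16,17)  (17,18)
take (1,4); skip (3,5); take (4,6); take (8,9); skip (6,11); skip (8,12); take (11,13); take (16,17); take (17,18).
Selected 6 meetings.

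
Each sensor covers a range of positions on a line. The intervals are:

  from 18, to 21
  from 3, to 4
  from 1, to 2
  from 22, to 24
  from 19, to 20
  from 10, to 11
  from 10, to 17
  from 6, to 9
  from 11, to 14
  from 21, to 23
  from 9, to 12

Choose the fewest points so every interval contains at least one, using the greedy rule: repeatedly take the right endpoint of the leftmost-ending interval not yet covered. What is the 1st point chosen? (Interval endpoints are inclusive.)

2

Sorted: [1,2] [3,4] [6,9] [10,11] [9,12] [11,14] [10,17] [19,20] [18,21] [21,23] [22,24]
{[1,2]} hit by 2; {[3,4]} hit by 4; {[6,9]} hit by 9; {[10,11],[9,12],[11,14],[10,17]} hit by 11; {[19,20],[18,21]} hit by 20; {[21,23],[22,24]} hit by 23.
Points: 2, 4, 9, 11, 20, 23 (6 total).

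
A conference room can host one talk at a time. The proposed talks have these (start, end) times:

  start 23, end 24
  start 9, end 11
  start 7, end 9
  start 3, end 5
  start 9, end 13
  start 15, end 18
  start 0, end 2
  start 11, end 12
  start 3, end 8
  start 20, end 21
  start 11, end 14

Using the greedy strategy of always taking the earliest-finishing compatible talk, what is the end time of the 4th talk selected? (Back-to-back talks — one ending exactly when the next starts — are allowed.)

11

Sort by end time and greedily take each interval whose start is ≥ the last chosen end.
Sorted by end: (0,2)  (3,5)  (3,8)  (7,9)  (9,11)  (11,12)  (9,13)  (11,14)  (15,18)  (20,21)  (23,24)
take (0,2); take (3,5); take (7,9); take (9,11); take (11,12); take (15,18); take (20,21); take (23,24).
Selected: (0,2) (3,5) (7,9) (9,11) (11,12) (15,18) (20,21) (23,24)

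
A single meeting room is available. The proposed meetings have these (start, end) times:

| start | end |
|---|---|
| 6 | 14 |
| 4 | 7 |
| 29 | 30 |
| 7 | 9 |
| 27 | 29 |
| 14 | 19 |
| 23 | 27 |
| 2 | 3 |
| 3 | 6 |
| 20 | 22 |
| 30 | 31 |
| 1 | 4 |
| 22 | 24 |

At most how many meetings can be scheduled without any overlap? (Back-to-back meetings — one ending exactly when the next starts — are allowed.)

Sorted by end: (2,3)  (1,4)  (3,6)  (4,7)  (7,9)  (6,14)  (14,19)  (20,22)  (22,24)  (23,27)  (27,29)  (29,30)  (30,31)
take (2,3); take (3,6); take (7,9); skip (6,14); take (14,19); take (20,22); take (22,24); take (27,29); take (29,30); take (30,31).
Selected 9 meetings.

9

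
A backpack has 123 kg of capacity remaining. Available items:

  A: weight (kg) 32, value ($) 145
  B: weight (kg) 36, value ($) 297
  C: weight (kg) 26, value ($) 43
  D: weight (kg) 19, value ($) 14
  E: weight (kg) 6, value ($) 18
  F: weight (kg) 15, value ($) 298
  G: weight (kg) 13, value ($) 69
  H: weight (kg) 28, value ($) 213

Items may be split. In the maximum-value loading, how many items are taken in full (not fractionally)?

Sort by value per unit weight and fill in that order.
Ratios (sorted): F 19.87, B 8.25, H 7.61, G 5.31, A 4.53, E 3.00, C 1.65, D 0.74
take F (15 @ 298); take B (36 @ 297); take H (28 @ 213); take G (13 @ 69); take 31/32 of A → 140.47. Capacity used 123/123.
4 item(s) taken whole; one partial (take 31/32 of A).

4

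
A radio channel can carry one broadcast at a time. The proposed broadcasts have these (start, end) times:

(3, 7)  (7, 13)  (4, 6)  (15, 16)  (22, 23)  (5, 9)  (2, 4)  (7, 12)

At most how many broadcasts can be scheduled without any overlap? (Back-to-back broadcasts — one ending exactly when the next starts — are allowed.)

5

Sorted by end: (2,4)  (4,6)  (3,7)  (5,9)  (7,12)  (7,13)  (15,16)  (22,23)
take (2,4); take (4,6); skip (5,9); take (7,12); skip (7,13); take (15,16); take (22,23).
Selected 5 broadcasts.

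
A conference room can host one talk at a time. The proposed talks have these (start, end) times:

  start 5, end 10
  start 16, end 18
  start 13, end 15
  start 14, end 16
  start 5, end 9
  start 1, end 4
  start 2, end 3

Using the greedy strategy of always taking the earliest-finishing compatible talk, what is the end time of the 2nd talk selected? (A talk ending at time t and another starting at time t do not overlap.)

9

Sort by end time and greedily take each interval whose start is ≥ the last chosen end.
By end time: (2,3), (1,4), (5,9), (5,10), (13,15), (14,16), (16,18).
Pick (2,3); next start ≥ 3 → (5,9); next start ≥ 9 → (13,15); next start ≥ 15 → (16,18).
Selected: (2,3) (5,9) (13,15) (16,18)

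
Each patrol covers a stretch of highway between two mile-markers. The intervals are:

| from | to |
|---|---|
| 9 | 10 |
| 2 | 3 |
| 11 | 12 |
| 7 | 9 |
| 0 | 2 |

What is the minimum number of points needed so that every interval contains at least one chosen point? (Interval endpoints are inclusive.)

3

Sorted: [0,2] [2,3] [7,9] [9,10] [11,12]
{[0,2],[2,3]} hit by 2; {[7,9],[9,10]} hit by 9; {[11,12]} hit by 12.
Points: 2, 9, 12 (3 total).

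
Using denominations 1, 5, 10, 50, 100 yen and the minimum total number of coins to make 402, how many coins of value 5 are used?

0

402 = 4×100 + 2×1
Count of 5: 0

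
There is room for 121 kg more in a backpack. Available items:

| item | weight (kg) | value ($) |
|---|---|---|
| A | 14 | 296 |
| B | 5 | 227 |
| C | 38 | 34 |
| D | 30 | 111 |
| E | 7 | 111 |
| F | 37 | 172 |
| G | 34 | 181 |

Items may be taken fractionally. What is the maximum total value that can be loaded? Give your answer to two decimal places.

1075.80

Sort by value per unit weight and fill in that order.
Ratios (sorted): B 45.40, A 21.14, E 15.86, G 5.32, F 4.65, D 3.70, C 0.89
take B (5 @ 227); take A (14 @ 296); take E (7 @ 111); take G (34 @ 181); take F (37 @ 172); take 24/30 of D → 88.80. Capacity used 121/121.
Total value = 1075.80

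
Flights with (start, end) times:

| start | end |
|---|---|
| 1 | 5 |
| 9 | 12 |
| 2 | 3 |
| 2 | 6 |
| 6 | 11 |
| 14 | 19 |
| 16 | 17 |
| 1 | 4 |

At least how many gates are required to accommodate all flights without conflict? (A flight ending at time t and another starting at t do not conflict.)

Count concurrent intervals with a sweep; the peak is the room count.
starts: [1, 1, 2, 2, 6, 9, 14, 16]
ends:   [3, 4, 5, 6, 11, 12, 17, 19]
s1→1 s1→2 s2→3 s2→4  — peak 4.

4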